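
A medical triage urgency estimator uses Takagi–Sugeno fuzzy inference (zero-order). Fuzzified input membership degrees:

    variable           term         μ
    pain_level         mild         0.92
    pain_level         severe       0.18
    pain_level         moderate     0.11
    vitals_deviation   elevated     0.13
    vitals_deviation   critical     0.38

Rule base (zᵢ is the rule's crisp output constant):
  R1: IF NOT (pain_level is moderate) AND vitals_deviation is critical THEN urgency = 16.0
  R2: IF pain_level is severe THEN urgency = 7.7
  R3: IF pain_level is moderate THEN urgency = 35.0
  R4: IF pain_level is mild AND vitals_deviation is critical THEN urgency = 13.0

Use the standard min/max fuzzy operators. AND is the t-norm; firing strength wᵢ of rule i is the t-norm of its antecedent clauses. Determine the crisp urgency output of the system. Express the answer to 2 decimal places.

R1 (z=16.0): ¬moderate=1−0.11=0.89, critical=0.38; AND[min(a, b)] → w = 0.38
R2 (z=7.7): severe=0.18 → w = 0.18
R3 (z=35.0): moderate=0.11 → w = 0.11
R4 (z=13.0): mild=0.92, critical=0.38; AND[min(a, b)] → w = 0.38
Weighted average = (0.38·16.0 + 0.18·7.7 + 0.11·35.0 + 0.38·13.0) / (0.38 + 0.18 + 0.11 + 0.38)
  = 16.2560 / 1.0500 = 15.48

15.48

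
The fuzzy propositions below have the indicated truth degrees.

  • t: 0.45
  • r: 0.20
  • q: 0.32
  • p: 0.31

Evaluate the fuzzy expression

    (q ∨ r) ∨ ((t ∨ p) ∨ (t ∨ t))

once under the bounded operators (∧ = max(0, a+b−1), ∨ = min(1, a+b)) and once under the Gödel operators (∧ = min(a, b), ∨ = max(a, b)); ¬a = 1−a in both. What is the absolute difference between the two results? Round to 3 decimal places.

Under bounded:
  q ∨ r = min(1, a+b) on (0.32, 0.20) = 0.52
  t ∨ p = min(1, a+b) on (0.45, 0.31) = 0.76
  t ∨ t = min(1, a+b) on (0.45, 0.45) = 0.90
  (t ∨ p) ∨ (t ∨ t) = min(1, a+b) on (0.76, 0.90) = 1.00
  (q ∨ r) ∨ ((t ∨ p) ∨ (t ∨ t)) = min(1, a+b) on (0.52, 1.00) = 1.00
  → value = 1.0000
Under Gödel:
  q ∨ r = max(a, b) on (0.32, 0.20) = 0.32
  t ∨ p = max(a, b) on (0.45, 0.31) = 0.45
  t ∨ t = max(a, b) on (0.45, 0.45) = 0.45
  (t ∨ p) ∨ (t ∨ t) = max(a, b) on (0.45, 0.45) = 0.45
  (q ∨ r) ∨ ((t ∨ p) ∨ (t ∨ t)) = max(a, b) on (0.32, 0.45) = 0.45
  → value = 0.4500
|1.0000 − 0.4500| = 0.550

0.550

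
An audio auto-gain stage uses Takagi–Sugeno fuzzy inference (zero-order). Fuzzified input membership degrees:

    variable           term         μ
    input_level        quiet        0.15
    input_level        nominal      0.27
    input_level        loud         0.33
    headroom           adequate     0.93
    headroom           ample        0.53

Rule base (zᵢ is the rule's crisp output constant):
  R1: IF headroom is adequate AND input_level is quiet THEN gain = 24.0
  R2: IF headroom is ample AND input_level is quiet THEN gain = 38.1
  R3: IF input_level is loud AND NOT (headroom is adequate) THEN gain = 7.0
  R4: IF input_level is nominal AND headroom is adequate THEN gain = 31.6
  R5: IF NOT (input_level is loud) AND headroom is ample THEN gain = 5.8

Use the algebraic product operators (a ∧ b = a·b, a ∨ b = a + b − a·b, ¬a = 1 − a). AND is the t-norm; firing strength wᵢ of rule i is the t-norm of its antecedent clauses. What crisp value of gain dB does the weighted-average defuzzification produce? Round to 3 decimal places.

19.490

R1 (z=24.0): adequate=0.93, quiet=0.15; AND[a·b] → w = 0.1395
R2 (z=38.1): ample=0.53, quiet=0.15; AND[a·b] → w = 0.0795
R3 (z=7.0): loud=0.33, ¬adequate=1−0.93=0.07; AND[a·b] → w = 0.0231
R4 (z=31.6): nominal=0.27, adequate=0.93; AND[a·b] → w = 0.2511
R5 (z=5.8): ¬loud=1−0.33=0.67, ample=0.53; AND[a·b] → w = 0.3551
Weighted average = (0.1395·24.0 + 0.0795·38.1 + 0.0231·7.0 + 0.2511·31.6 + 0.3551·5.8) / (0.1395 + 0.0795 + 0.0231 + 0.2511 + 0.3551)
  = 16.5330 / 0.8483 = 19.490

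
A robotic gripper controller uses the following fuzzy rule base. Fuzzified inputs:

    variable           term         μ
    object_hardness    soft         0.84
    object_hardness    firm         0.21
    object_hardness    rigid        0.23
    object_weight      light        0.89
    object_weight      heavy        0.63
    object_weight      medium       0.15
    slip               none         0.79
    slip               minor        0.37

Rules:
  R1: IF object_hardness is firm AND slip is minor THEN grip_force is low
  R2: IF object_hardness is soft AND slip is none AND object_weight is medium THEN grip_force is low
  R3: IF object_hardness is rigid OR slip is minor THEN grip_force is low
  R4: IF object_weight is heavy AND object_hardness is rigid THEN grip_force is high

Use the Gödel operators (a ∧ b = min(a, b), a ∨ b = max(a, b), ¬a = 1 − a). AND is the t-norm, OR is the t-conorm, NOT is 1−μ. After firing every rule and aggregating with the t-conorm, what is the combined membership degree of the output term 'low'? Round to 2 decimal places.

R1: firm=0.21, minor=0.37; AND[min(a, b)] → w = 0.21
R2: soft=0.84, none=0.79, medium=0.15; AND[min(a, b)] → w = 0.15
R3: rigid=0.23, minor=0.37; OR[max(a, b)] → w = 0.37
R4: heavy=0.63, rigid=0.23; AND[min(a, b)] → w = 0.23
Rules with consequent 'low': {R1, R2, R3} → strengths 0.21, 0.15, 0.37
Aggregate via t-conorm [max(a, b)]: 0.37

0.37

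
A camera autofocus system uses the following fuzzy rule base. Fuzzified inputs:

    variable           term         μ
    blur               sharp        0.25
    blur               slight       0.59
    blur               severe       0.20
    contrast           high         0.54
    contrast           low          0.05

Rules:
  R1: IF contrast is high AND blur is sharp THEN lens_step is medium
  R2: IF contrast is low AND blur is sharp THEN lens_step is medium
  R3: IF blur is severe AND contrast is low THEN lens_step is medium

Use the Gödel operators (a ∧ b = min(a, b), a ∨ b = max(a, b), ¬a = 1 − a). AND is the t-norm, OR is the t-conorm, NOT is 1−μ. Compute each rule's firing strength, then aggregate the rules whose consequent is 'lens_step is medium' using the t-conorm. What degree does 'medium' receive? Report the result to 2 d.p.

R1: high=0.54, sharp=0.25; AND[min(a, b)] → w = 0.25
R2: low=0.05, sharp=0.25; AND[min(a, b)] → w = 0.05
R3: severe=0.20, low=0.05; AND[min(a, b)] → w = 0.05
Rules with consequent 'medium': {R1, R2, R3} → strengths 0.25, 0.05, 0.05
Aggregate via t-conorm [max(a, b)]: 0.25

0.25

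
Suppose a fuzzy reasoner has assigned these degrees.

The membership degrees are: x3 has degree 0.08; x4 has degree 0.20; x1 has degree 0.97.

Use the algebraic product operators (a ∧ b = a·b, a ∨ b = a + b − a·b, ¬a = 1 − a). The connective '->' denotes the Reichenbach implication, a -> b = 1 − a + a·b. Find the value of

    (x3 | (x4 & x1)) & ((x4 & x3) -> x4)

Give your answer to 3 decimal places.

0.255

x4 & x1 = a·b on (0.2000, 0.9700) = 0.1940
x3 | (x4 & x1) = a + b − a·b on (0.0800, 0.1940) = 0.2585
x4 & x3 = a·b on (0.2000, 0.0800) = 0.0160
(x4 & x3) -> x4  [Reichenbach: 1 − a + a·b] with a=0.0160, b=0.2000 → 0.9872
(x3 | (x4 & x1)) & ((x4 & x3) -> x4) = a·b on (0.2585, 0.9872) = 0.2552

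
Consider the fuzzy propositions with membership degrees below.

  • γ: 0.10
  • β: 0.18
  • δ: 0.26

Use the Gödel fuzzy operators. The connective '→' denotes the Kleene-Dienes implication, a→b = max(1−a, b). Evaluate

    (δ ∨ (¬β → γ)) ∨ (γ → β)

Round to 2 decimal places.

¬β = 1 − 0.18 = 0.82
¬β → γ  [Kleene-Dienes: max(1−a, b)] with a=0.82, b=0.10 → 0.18
δ ∨ (¬β → γ) = max(a, b) on (0.26, 0.18) = 0.26
γ → β  [Kleene-Dienes: max(1−a, b)] with a=0.10, b=0.18 → 0.90
(δ ∨ (¬β → γ)) ∨ (γ → β) = max(a, b) on (0.26, 0.90) = 0.90

0.90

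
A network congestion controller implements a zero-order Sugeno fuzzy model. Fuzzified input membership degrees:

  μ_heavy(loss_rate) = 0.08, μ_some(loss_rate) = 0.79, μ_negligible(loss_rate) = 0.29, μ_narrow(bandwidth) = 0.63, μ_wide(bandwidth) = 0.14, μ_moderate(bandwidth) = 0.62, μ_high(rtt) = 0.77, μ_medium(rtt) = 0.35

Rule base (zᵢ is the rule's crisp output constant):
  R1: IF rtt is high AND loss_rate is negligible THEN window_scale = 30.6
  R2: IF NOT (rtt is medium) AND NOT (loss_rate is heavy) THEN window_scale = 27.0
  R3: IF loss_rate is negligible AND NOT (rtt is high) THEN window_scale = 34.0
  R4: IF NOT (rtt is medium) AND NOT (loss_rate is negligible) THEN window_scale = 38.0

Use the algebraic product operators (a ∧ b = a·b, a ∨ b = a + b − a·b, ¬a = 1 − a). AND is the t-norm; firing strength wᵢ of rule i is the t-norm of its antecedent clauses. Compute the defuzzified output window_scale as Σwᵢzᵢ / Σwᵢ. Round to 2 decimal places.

31.70

R1 (z=30.6): high=0.77, negligible=0.29; AND[a·b] → w = 0.2233
R2 (z=27.0): ¬medium=1−0.35=0.65, ¬heavy=1−0.08=0.92; AND[a·b] → w = 0.5980
R3 (z=34.0): negligible=0.29, ¬high=1−0.77=0.23; AND[a·b] → w = 0.0667
R4 (z=38.0): ¬medium=1−0.35=0.65, ¬negligible=1−0.29=0.71; AND[a·b] → w = 0.4615
Weighted average = (0.2233·30.6 + 0.5980·27.0 + 0.0667·34.0 + 0.4615·38.0) / (0.2233 + 0.5980 + 0.0667 + 0.4615)
  = 42.7838 / 1.3495 = 31.70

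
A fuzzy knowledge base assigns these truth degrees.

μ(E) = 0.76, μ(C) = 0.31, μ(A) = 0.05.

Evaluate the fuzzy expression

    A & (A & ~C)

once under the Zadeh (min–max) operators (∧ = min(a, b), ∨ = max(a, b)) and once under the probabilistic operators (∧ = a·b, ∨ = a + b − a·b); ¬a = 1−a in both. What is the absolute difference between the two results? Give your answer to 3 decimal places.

0.048

Under Zadeh (min–max):
  ~C = 1 − 0.31 = 0.69
  A & ~C = min(a, b) on (0.05, 0.69) = 0.05
  A & (A & ~C) = min(a, b) on (0.05, 0.05) = 0.05
  → value = 0.0500
Under probabilistic:
  ~C = 1 − 0.3100 = 0.6900
  A & ~C = a·b on (0.0500, 0.6900) = 0.0345
  A & (A & ~C) = a·b on (0.0500, 0.0345) = 0.0017
  → value = 0.0017
|0.0500 − 0.0017| = 0.048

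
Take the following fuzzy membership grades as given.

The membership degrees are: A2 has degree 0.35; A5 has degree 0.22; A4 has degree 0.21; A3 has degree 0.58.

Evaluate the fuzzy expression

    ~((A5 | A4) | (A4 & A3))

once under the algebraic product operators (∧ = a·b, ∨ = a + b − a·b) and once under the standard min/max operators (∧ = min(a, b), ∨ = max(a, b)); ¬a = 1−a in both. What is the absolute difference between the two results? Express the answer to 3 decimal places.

Under algebraic product:
  A5 | A4 = a + b − a·b on (0.2200, 0.2100) = 0.3838
  A4 & A3 = a·b on (0.2100, 0.5800) = 0.1218
  (A5 | A4) | (A4 & A3) = a + b − a·b on (0.3838, 0.1218) = 0.4589
  ~((A5 | A4) | (A4 & A3)) = 1 − 0.4589 = 0.5411
  → value = 0.5411
Under standard min/max:
  A5 | A4 = max(a, b) on (0.22, 0.21) = 0.22
  A4 & A3 = min(a, b) on (0.21, 0.58) = 0.21
  (A5 | A4) | (A4 & A3) = max(a, b) on (0.22, 0.21) = 0.22
  ~((A5 | A4) | (A4 & A3)) = 1 − 0.22 = 0.78
  → value = 0.7800
|0.5411 − 0.7800| = 0.239

0.239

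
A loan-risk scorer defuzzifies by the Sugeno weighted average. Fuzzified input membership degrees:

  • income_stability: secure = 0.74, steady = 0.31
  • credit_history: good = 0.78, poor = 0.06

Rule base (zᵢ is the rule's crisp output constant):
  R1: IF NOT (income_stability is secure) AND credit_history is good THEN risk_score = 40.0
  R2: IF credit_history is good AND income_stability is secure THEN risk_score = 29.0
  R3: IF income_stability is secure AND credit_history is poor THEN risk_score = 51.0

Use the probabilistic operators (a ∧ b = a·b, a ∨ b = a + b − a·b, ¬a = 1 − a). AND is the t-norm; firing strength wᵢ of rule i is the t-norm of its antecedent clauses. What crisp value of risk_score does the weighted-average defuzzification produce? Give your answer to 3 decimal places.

32.891

R1 (z=40.0): ¬secure=1−0.74=0.26, good=0.78; AND[a·b] → w = 0.2028
R2 (z=29.0): good=0.78, secure=0.74; AND[a·b] → w = 0.5772
R3 (z=51.0): secure=0.74, poor=0.06; AND[a·b] → w = 0.0444
Weighted average = (0.2028·40.0 + 0.5772·29.0 + 0.0444·51.0) / (0.2028 + 0.5772 + 0.0444)
  = 27.1152 / 0.8244 = 32.891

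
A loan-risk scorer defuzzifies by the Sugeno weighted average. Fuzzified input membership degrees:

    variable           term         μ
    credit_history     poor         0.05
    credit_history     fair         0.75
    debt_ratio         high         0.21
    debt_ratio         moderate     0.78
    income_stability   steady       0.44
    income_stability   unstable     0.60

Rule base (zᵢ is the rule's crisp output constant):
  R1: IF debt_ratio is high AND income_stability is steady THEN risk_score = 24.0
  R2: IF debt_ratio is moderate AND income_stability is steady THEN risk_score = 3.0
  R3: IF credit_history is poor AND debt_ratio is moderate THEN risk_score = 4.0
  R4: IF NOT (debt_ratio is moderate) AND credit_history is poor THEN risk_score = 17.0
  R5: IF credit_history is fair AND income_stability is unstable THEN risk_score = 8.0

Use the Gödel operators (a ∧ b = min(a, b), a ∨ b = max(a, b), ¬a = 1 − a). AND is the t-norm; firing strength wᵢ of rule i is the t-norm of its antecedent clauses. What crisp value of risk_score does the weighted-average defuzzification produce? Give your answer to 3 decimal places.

9.044

R1 (z=24.0): high=0.21, steady=0.44; AND[min(a, b)] → w = 0.21
R2 (z=3.0): moderate=0.78, steady=0.44; AND[min(a, b)] → w = 0.44
R3 (z=4.0): poor=0.05, moderate=0.78; AND[min(a, b)] → w = 0.05
R4 (z=17.0): ¬moderate=1−0.78=0.22, poor=0.05; AND[min(a, b)] → w = 0.05
R5 (z=8.0): fair=0.75, unstable=0.60; AND[min(a, b)] → w = 0.60
Weighted average = (0.21·24.0 + 0.44·3.0 + 0.05·4.0 + 0.05·17.0 + 0.60·8.0) / (0.21 + 0.44 + 0.05 + 0.05 + 0.60)
  = 12.2100 / 1.3500 = 9.044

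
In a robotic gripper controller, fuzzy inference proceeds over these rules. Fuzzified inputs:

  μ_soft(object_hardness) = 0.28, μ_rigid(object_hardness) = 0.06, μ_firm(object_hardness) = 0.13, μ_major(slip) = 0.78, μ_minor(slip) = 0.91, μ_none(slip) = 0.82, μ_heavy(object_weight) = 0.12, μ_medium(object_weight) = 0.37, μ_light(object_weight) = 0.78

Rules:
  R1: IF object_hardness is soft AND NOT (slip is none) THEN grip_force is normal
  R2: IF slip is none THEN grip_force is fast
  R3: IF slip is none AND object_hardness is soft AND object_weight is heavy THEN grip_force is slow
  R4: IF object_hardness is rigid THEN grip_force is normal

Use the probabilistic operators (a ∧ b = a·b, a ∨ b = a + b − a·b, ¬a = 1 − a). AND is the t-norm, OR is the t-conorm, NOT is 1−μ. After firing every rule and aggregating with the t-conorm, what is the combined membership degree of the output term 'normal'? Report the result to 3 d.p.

0.107

R1: soft=0.28, ¬none=1−0.82=0.18; AND[a·b] → w = 0.0504
R2: none=0.82 → w = 0.8200
R3: none=0.82, soft=0.28, heavy=0.12; AND[a·b] → w = 0.0276
R4: rigid=0.06 → w = 0.0600
Rules with consequent 'normal': {R1, R4} → strengths 0.0504, 0.0600
Aggregate via t-conorm [a + b − a·b]: 0.1074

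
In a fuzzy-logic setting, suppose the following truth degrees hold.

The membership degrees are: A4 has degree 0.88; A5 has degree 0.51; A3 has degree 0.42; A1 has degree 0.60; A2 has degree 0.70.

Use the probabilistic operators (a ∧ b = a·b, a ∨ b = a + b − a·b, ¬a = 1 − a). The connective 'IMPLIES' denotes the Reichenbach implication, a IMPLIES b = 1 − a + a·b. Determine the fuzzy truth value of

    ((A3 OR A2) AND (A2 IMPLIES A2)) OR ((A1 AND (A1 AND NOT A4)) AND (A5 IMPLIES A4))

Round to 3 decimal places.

0.667

A3 OR A2 = a + b − a·b on (0.4200, 0.7000) = 0.8260
A2 IMPLIES A2  [Reichenbach: 1 − a + a·b] with a=0.7000, b=0.7000 → 0.7900
(A3 OR A2) AND (A2 IMPLIES A2) = a·b on (0.8260, 0.7900) = 0.6525
NOT A4 = 1 − 0.8800 = 0.1200
A1 AND NOT A4 = a·b on (0.6000, 0.1200) = 0.0720
A1 AND (A1 AND NOT A4) = a·b on (0.6000, 0.0720) = 0.0432
A5 IMPLIES A4  [Reichenbach: 1 − a + a·b] with a=0.5100, b=0.8800 → 0.9388
(A1 AND (A1 AND NOT A4)) AND (A5 IMPLIES A4) = a·b on (0.0432, 0.9388) = 0.0406
((A3 OR A2) AND (A2 IMPLIES A2)) OR ((A1 AND (A1 AND NOT A4)) AND (A5 IMPLIES A4)) = a + b − a·b on (0.6525, 0.0406) = 0.6666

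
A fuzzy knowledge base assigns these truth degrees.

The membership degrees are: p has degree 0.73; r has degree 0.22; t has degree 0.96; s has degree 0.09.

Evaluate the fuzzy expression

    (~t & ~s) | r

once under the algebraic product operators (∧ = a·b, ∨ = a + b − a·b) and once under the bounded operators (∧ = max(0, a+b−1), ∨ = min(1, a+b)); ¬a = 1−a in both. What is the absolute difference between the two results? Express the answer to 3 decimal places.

0.028

Under algebraic product:
  ~t = 1 − 0.9600 = 0.0400
  ~s = 1 − 0.0900 = 0.9100
  ~t & ~s = a·b on (0.0400, 0.9100) = 0.0364
  (~t & ~s) | r = a + b − a·b on (0.0364, 0.2200) = 0.2484
  → value = 0.2484
Under bounded:
  ~t = 1 − 0.96 = 0.04
  ~s = 1 − 0.09 = 0.91
  ~t & ~s = max(0, a+b−1) on (0.04, 0.91) = 0.00
  (~t & ~s) | r = min(1, a+b) on (0.00, 0.22) = 0.22
  → value = 0.2200
|0.2484 − 0.2200| = 0.028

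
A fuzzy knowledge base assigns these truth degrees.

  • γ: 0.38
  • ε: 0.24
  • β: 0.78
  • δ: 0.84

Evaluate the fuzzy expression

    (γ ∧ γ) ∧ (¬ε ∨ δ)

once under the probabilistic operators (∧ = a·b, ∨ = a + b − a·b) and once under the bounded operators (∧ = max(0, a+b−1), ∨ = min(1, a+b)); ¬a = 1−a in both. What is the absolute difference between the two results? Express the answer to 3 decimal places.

Under probabilistic:
  γ ∧ γ = a·b on (0.3800, 0.3800) = 0.1444
  ¬ε = 1 − 0.2400 = 0.7600
  ¬ε ∨ δ = a + b − a·b on (0.7600, 0.8400) = 0.9616
  (γ ∧ γ) ∧ (¬ε ∨ δ) = a·b on (0.1444, 0.9616) = 0.1389
  → value = 0.1389
Under bounded:
  γ ∧ γ = max(0, a+b−1) on (0.38, 0.38) = 0.00
  ¬ε = 1 − 0.24 = 0.76
  ¬ε ∨ δ = min(1, a+b) on (0.76, 0.84) = 1.00
  (γ ∧ γ) ∧ (¬ε ∨ δ) = max(0, a+b−1) on (0.00, 1.00) = 0.00
  → value = 0.0000
|0.1389 − 0.0000| = 0.139

0.139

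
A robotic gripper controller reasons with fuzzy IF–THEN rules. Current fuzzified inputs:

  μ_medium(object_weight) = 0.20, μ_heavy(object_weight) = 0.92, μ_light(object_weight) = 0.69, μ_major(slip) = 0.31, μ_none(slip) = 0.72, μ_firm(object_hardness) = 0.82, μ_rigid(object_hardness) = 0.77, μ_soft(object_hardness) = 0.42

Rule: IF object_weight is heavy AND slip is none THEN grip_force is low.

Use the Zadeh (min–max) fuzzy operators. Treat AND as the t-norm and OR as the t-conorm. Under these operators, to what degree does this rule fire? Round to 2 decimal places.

0.72

firing strength: heavy=0.92, none=0.72; AND[min(a, b)] → w = 0.72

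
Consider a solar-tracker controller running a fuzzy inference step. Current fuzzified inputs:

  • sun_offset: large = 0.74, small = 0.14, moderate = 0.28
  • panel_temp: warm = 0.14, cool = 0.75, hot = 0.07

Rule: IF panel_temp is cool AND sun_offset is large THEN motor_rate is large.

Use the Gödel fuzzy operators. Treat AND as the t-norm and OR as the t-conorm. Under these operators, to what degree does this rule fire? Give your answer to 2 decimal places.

0.74

firing strength: cool=0.75, large=0.74; AND[min(a, b)] → w = 0.74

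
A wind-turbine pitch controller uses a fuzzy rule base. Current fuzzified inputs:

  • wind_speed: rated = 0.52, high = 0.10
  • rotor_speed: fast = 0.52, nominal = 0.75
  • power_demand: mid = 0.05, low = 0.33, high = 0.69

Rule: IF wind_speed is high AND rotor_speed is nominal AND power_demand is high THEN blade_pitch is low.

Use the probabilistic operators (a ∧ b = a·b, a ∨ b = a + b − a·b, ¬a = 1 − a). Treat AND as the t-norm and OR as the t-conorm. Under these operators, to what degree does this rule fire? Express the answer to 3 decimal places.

0.052

firing strength: high=0.10, nominal=0.75, high=0.69; AND[a·b] → w = 0.0518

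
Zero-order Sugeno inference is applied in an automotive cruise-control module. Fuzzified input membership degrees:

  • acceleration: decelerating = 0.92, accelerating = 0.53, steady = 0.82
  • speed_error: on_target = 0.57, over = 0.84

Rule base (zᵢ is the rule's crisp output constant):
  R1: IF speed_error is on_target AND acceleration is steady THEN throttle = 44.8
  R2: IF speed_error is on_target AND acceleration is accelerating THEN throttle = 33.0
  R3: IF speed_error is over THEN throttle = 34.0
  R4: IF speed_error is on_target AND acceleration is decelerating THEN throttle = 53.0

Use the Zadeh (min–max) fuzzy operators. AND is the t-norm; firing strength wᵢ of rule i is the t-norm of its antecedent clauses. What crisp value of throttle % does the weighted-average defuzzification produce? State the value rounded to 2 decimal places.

R1 (z=44.8): on_target=0.57, steady=0.82; AND[min(a, b)] → w = 0.57
R2 (z=33.0): on_target=0.57, accelerating=0.53; AND[min(a, b)] → w = 0.53
R3 (z=34.0): over=0.84 → w = 0.84
R4 (z=53.0): on_target=0.57, decelerating=0.92; AND[min(a, b)] → w = 0.57
Weighted average = (0.57·44.8 + 0.53·33.0 + 0.84·34.0 + 0.57·53.0) / (0.57 + 0.53 + 0.84 + 0.57)
  = 101.7960 / 2.5100 = 40.56

40.56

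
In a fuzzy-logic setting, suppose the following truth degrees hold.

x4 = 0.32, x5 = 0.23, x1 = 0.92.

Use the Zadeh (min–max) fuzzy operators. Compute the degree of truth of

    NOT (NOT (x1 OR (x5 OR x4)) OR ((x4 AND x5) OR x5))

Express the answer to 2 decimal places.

0.77

x5 OR x4 = max(a, b) on (0.23, 0.32) = 0.32
x1 OR (x5 OR x4) = max(a, b) on (0.92, 0.32) = 0.92
NOT (x1 OR (x5 OR x4)) = 1 − 0.92 = 0.08
x4 AND x5 = min(a, b) on (0.32, 0.23) = 0.23
(x4 AND x5) OR x5 = max(a, b) on (0.23, 0.23) = 0.23
NOT (x1 OR (x5 OR x4)) OR ((x4 AND x5) OR x5) = max(a, b) on (0.08, 0.23) = 0.23
NOT (NOT (x1 OR (x5 OR x4)) OR ((x4 AND x5) OR x5)) = 1 − 0.23 = 0.77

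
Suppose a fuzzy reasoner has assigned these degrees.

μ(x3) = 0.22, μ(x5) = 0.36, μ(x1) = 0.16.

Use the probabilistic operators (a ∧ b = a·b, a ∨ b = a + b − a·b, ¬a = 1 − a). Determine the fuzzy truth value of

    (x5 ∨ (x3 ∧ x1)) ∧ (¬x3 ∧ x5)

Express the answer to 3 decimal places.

0.107

x3 ∧ x1 = a·b on (0.2200, 0.1600) = 0.0352
x5 ∨ (x3 ∧ x1) = a + b − a·b on (0.3600, 0.0352) = 0.3825
¬x3 = 1 − 0.2200 = 0.7800
¬x3 ∧ x5 = a·b on (0.7800, 0.3600) = 0.2808
(x5 ∨ (x3 ∧ x1)) ∧ (¬x3 ∧ x5) = a·b on (0.3825, 0.2808) = 0.1074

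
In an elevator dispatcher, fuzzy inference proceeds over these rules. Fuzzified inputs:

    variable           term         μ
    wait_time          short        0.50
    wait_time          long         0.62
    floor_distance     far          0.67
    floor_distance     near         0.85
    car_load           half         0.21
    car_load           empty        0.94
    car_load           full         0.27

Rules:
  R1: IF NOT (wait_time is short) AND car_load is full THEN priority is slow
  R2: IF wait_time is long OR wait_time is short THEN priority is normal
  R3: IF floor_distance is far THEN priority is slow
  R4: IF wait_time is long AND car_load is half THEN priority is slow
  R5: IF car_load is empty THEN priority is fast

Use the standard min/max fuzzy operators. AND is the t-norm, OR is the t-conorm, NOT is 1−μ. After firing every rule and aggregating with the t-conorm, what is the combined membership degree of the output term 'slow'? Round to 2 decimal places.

0.67

R1: ¬short=1−0.50=0.50, full=0.27; AND[min(a, b)] → w = 0.27
R2: long=0.62, short=0.50; OR[max(a, b)] → w = 0.62
R3: far=0.67 → w = 0.67
R4: long=0.62, half=0.21; AND[min(a, b)] → w = 0.21
R5: empty=0.94 → w = 0.94
Rules with consequent 'slow': {R1, R3, R4} → strengths 0.27, 0.67, 0.21
Aggregate via t-conorm [max(a, b)]: 0.67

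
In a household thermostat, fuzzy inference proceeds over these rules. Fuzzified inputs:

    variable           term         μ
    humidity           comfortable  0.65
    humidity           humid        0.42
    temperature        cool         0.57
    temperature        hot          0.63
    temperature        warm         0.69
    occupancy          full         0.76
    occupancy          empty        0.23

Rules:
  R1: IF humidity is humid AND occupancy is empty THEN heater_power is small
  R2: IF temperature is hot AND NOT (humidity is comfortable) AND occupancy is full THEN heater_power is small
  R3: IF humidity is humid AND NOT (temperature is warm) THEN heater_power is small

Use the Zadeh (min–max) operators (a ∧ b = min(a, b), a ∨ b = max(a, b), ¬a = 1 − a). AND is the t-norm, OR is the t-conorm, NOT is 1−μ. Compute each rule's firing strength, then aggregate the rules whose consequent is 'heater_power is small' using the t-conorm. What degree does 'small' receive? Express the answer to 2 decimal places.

R1: humid=0.42, empty=0.23; AND[min(a, b)] → w = 0.23
R2: hot=0.63, ¬comfortable=1−0.65=0.35, full=0.76; AND[min(a, b)] → w = 0.35
R3: humid=0.42, ¬warm=1−0.69=0.31; AND[min(a, b)] → w = 0.31
Rules with consequent 'small': {R1, R2, R3} → strengths 0.23, 0.35, 0.31
Aggregate via t-conorm [max(a, b)]: 0.35

0.35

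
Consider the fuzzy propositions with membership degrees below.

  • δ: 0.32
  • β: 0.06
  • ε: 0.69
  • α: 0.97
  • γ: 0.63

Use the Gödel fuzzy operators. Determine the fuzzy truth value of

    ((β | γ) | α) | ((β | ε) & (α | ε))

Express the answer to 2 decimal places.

β | γ = max(a, b) on (0.06, 0.63) = 0.63
(β | γ) | α = max(a, b) on (0.63, 0.97) = 0.97
β | ε = max(a, b) on (0.06, 0.69) = 0.69
α | ε = max(a, b) on (0.97, 0.69) = 0.97
(β | ε) & (α | ε) = min(a, b) on (0.69, 0.97) = 0.69
((β | γ) | α) | ((β | ε) & (α | ε)) = max(a, b) on (0.97, 0.69) = 0.97

0.97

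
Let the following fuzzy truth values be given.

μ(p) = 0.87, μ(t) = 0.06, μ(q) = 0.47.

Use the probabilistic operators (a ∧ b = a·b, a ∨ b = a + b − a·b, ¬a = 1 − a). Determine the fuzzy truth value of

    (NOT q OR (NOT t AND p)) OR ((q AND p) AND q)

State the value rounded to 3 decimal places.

0.931

NOT q = 1 − 0.4700 = 0.5300
NOT t = 1 − 0.0600 = 0.9400
NOT t AND p = a·b on (0.9400, 0.8700) = 0.8178
NOT q OR (NOT t AND p) = a + b − a·b on (0.5300, 0.8178) = 0.9144
q AND p = a·b on (0.4700, 0.8700) = 0.4089
(q AND p) AND q = a·b on (0.4089, 0.4700) = 0.1922
(NOT q OR (NOT t AND p)) OR ((q AND p) AND q) = a + b − a·b on (0.9144, 0.1922) = 0.9308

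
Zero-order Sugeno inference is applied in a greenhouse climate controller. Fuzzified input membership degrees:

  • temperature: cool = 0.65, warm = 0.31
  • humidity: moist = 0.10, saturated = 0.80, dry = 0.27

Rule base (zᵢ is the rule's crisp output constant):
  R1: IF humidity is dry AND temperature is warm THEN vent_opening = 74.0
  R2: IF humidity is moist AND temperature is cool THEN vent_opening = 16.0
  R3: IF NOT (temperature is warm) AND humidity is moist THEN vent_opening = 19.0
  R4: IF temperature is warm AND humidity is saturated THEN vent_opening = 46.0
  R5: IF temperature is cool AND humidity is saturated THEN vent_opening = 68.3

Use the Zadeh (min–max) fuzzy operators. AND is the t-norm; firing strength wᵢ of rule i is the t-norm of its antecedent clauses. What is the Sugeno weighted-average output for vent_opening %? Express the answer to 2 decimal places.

57.44

R1 (z=74.0): dry=0.27, warm=0.31; AND[min(a, b)] → w = 0.27
R2 (z=16.0): moist=0.10, cool=0.65; AND[min(a, b)] → w = 0.10
R3 (z=19.0): ¬warm=1−0.31=0.69, moist=0.10; AND[min(a, b)] → w = 0.10
R4 (z=46.0): warm=0.31, saturated=0.80; AND[min(a, b)] → w = 0.31
R5 (z=68.3): cool=0.65, saturated=0.80; AND[min(a, b)] → w = 0.65
Weighted average = (0.27·74.0 + 0.10·16.0 + 0.10·19.0 + 0.31·46.0 + 0.65·68.3) / (0.27 + 0.10 + 0.10 + 0.31 + 0.65)
  = 82.1350 / 1.4300 = 57.44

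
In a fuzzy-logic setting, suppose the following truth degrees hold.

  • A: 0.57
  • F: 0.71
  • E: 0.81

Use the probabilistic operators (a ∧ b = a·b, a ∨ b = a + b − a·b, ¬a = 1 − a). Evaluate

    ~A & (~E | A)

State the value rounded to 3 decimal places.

0.280

~A = 1 − 0.5700 = 0.4300
~E = 1 − 0.8100 = 0.1900
~E | A = a + b − a·b on (0.1900, 0.5700) = 0.6517
~A & (~E | A) = a·b on (0.4300, 0.6517) = 0.2802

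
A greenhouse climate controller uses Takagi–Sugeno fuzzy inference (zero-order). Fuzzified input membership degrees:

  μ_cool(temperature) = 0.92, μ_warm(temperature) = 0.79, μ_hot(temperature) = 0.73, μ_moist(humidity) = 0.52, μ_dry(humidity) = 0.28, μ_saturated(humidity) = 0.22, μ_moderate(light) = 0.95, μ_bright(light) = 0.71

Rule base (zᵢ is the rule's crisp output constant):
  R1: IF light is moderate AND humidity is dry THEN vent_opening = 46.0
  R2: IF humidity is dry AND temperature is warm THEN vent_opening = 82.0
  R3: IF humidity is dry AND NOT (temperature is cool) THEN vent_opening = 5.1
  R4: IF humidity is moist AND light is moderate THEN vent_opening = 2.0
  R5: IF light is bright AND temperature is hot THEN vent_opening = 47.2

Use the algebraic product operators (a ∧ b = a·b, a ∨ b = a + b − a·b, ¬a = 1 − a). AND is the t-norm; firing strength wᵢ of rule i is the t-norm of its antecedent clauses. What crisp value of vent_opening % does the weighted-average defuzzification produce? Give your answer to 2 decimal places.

36.76

R1 (z=46.0): moderate=0.95, dry=0.28; AND[a·b] → w = 0.2660
R2 (z=82.0): dry=0.28, warm=0.79; AND[a·b] → w = 0.2212
R3 (z=5.1): dry=0.28, ¬cool=1−0.92=0.08; AND[a·b] → w = 0.0224
R4 (z=2.0): moist=0.52, moderate=0.95; AND[a·b] → w = 0.4940
R5 (z=47.2): bright=0.71, hot=0.73; AND[a·b] → w = 0.5183
Weighted average = (0.2660·46.0 + 0.2212·82.0 + 0.0224·5.1 + 0.4940·2.0 + 0.5183·47.2) / (0.2660 + 0.2212 + 0.0224 + 0.4940 + 0.5183)
  = 55.9404 / 1.5219 = 36.76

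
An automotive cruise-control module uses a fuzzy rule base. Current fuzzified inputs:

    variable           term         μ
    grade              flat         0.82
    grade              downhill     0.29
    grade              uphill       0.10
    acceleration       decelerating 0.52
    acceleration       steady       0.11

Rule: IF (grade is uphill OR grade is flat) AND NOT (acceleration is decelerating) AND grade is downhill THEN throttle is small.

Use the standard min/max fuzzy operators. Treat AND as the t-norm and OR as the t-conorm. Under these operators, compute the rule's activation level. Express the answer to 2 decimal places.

firing strength: (uphill=0.10 OR flat=0.82) = 0.82; AND[min(a, b)] with ¬decelerating=1−0.52=0.48, downhill=0.29 → w = 0.29

0.29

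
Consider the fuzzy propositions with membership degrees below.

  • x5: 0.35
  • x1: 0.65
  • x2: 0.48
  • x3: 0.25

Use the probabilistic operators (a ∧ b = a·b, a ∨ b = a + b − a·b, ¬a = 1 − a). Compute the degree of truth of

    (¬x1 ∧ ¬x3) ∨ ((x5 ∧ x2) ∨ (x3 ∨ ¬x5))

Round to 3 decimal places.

0.839

¬x1 = 1 − 0.6500 = 0.3500
¬x3 = 1 − 0.2500 = 0.7500
¬x1 ∧ ¬x3 = a·b on (0.3500, 0.7500) = 0.2625
x5 ∧ x2 = a·b on (0.3500, 0.4800) = 0.1680
¬x5 = 1 − 0.3500 = 0.6500
x3 ∨ ¬x5 = a + b − a·b on (0.2500, 0.6500) = 0.7375
(x5 ∧ x2) ∨ (x3 ∨ ¬x5) = a + b − a·b on (0.1680, 0.7375) = 0.7816
(¬x1 ∧ ¬x3) ∨ ((x5 ∧ x2) ∨ (x3 ∨ ¬x5)) = a + b − a·b on (0.2625, 0.7816) = 0.8389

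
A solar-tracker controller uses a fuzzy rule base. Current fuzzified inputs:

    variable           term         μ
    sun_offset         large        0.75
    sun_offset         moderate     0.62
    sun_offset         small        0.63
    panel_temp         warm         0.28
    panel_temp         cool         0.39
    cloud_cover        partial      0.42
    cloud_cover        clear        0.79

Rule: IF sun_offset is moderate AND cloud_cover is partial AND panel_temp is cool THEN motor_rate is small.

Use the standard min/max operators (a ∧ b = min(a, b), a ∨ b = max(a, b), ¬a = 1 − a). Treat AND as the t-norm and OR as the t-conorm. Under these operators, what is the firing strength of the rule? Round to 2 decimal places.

0.39

firing strength: moderate=0.62, partial=0.42, cool=0.39; AND[min(a, b)] → w = 0.39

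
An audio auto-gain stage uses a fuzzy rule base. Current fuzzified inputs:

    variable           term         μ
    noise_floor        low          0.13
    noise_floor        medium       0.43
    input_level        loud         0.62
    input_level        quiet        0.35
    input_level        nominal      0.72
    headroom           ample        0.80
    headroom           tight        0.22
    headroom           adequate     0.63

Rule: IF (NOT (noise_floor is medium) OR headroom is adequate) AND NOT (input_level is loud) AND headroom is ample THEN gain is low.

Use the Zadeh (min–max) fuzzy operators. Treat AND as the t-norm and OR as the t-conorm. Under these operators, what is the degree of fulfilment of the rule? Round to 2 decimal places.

0.38

firing strength: (¬medium=1−0.43=0.57 OR adequate=0.63) = 0.63; AND[min(a, b)] with ¬loud=1−0.62=0.38, ample=0.80 → w = 0.38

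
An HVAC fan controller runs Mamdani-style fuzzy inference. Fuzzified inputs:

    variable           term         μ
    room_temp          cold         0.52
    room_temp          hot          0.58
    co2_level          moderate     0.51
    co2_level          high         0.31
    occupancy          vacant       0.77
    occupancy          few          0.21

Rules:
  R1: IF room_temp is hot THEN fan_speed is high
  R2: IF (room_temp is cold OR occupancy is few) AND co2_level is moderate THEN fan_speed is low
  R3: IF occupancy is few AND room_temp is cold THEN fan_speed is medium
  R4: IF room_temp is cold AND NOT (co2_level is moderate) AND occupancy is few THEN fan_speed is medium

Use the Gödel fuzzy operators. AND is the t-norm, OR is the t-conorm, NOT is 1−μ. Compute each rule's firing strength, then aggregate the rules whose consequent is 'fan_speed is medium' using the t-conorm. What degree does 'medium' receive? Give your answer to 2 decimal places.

0.21

R1: hot=0.58 → w = 0.58
R2: (cold=0.52 OR few=0.21) = 0.52; AND[min(a, b)] with moderate=0.51 → w = 0.51
R3: few=0.21, cold=0.52; AND[min(a, b)] → w = 0.21
R4: cold=0.52, ¬moderate=1−0.51=0.49, few=0.21; AND[min(a, b)] → w = 0.21
Rules with consequent 'medium': {R3, R4} → strengths 0.21, 0.21
Aggregate via t-conorm [max(a, b)]: 0.21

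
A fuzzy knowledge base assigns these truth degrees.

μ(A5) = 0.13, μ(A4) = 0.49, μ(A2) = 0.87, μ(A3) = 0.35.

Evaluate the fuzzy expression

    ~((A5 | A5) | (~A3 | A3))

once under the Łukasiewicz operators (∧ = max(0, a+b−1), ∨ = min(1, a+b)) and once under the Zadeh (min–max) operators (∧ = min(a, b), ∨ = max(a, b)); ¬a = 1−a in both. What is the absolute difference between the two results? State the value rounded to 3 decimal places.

0.350

Under Łukasiewicz:
  A5 | A5 = min(1, a+b) on (0.13, 0.13) = 0.26
  ~A3 = 1 − 0.35 = 0.65
  ~A3 | A3 = min(1, a+b) on (0.65, 0.35) = 1.00
  (A5 | A5) | (~A3 | A3) = min(1, a+b) on (0.26, 1.00) = 1.00
  ~((A5 | A5) | (~A3 | A3)) = 1 − 1.00 = 0.00
  → value = 0.0000
Under Zadeh (min–max):
  A5 | A5 = max(a, b) on (0.13, 0.13) = 0.13
  ~A3 = 1 − 0.35 = 0.65
  ~A3 | A3 = max(a, b) on (0.65, 0.35) = 0.65
  (A5 | A5) | (~A3 | A3) = max(a, b) on (0.13, 0.65) = 0.65
  ~((A5 | A5) | (~A3 | A3)) = 1 − 0.65 = 0.35
  → value = 0.3500
|0.0000 − 0.3500| = 0.350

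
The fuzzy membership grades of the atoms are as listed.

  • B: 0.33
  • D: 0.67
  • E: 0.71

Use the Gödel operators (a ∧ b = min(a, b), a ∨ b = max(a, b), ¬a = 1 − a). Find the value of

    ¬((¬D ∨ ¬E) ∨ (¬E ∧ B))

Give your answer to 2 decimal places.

0.67

¬D = 1 − 0.67 = 0.33
¬E = 1 − 0.71 = 0.29
¬D ∨ ¬E = max(a, b) on (0.33, 0.29) = 0.33
¬E = 1 − 0.71 = 0.29
¬E ∧ B = min(a, b) on (0.29, 0.33) = 0.29
(¬D ∨ ¬E) ∨ (¬E ∧ B) = max(a, b) on (0.33, 0.29) = 0.33
¬((¬D ∨ ¬E) ∨ (¬E ∧ B)) = 1 − 0.33 = 0.67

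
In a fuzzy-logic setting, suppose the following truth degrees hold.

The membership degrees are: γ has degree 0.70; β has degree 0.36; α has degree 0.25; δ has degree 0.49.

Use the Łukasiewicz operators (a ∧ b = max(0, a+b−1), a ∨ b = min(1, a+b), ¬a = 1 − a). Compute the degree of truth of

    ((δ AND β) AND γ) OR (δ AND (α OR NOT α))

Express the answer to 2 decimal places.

δ AND β = max(0, a+b−1) on (0.49, 0.36) = 0.00
(δ AND β) AND γ = max(0, a+b−1) on (0.00, 0.70) = 0.00
NOT α = 1 − 0.25 = 0.75
α OR NOT α = min(1, a+b) on (0.25, 0.75) = 1.00
δ AND (α OR NOT α) = max(0, a+b−1) on (0.49, 1.00) = 0.49
((δ AND β) AND γ) OR (δ AND (α OR NOT α)) = min(1, a+b) on (0.00, 0.49) = 0.49

0.49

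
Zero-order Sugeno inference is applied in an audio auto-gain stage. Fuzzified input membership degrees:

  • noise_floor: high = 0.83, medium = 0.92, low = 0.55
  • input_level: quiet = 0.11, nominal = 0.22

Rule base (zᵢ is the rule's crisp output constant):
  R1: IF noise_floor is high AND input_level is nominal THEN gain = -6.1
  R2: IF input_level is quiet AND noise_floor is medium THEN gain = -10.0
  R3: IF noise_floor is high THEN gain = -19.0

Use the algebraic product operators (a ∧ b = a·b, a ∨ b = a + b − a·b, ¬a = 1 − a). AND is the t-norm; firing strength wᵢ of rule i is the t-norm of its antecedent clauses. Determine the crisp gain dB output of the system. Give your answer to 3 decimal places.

-16.067

R1 (z=-6.1): high=0.83, nominal=0.22; AND[a·b] → w = 0.1826
R2 (z=-10.0): quiet=0.11, medium=0.92; AND[a·b] → w = 0.1012
R3 (z=-19.0): high=0.83 → w = 0.8300
Weighted average = (0.1826·-6.1 + 0.1012·-10.0 + 0.8300·-19.0) / (0.1826 + 0.1012 + 0.8300)
  = -17.8959 / 1.1138 = -16.067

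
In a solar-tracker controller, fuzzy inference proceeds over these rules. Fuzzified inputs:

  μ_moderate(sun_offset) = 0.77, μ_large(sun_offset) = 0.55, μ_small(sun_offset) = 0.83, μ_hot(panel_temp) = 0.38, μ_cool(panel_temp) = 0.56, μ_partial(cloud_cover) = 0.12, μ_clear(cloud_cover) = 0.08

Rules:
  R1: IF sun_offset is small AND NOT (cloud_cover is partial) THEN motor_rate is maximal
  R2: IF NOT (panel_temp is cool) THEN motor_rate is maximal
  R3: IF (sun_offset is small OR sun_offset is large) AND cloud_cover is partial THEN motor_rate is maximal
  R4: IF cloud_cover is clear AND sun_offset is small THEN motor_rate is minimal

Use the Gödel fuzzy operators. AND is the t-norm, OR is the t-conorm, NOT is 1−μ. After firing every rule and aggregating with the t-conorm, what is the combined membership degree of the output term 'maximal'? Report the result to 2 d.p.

R1: small=0.83, ¬partial=1−0.12=0.88; AND[min(a, b)] → w = 0.83
R2: ¬cool=1−0.56=0.44 → w = 0.44
R3: (small=0.83 OR large=0.55) = 0.83; AND[min(a, b)] with partial=0.12 → w = 0.12
R4: clear=0.08, small=0.83; AND[min(a, b)] → w = 0.08
Rules with consequent 'maximal': {R1, R2, R3} → strengths 0.83, 0.44, 0.12
Aggregate via t-conorm [max(a, b)]: 0.83

0.83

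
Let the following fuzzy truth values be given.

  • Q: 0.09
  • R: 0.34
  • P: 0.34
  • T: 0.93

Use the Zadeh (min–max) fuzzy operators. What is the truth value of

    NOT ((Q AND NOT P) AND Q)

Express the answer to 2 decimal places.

NOT P = 1 − 0.34 = 0.66
Q AND NOT P = min(a, b) on (0.09, 0.66) = 0.09
(Q AND NOT P) AND Q = min(a, b) on (0.09, 0.09) = 0.09
NOT ((Q AND NOT P) AND Q) = 1 − 0.09 = 0.91

0.91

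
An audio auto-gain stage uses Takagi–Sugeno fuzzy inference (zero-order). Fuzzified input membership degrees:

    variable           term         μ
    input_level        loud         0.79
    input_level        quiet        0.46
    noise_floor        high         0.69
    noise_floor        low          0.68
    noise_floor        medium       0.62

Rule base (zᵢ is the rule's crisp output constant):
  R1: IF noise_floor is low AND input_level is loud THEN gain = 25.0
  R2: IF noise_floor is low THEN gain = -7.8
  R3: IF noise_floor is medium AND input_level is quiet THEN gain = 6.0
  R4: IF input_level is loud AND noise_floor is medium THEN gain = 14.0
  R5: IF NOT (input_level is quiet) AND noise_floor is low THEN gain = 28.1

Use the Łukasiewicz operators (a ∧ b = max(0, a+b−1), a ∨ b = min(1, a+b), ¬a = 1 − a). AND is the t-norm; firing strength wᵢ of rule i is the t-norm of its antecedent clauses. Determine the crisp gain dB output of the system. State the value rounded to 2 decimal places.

R1 (z=25.0): low=0.68, loud=0.79; AND[max(0, a+b−1)] → w = 0.47
R2 (z=-7.8): low=0.68 → w = 0.68
R3 (z=6.0): medium=0.62, quiet=0.46; AND[max(0, a+b−1)] → w = 0.08
R4 (z=14.0): loud=0.79, medium=0.62; AND[max(0, a+b−1)] → w = 0.41
R5 (z=28.1): ¬quiet=1−0.46=0.54, low=0.68; AND[max(0, a+b−1)] → w = 0.22
Weighted average = (0.47·25.0 + 0.68·-7.8 + 0.08·6.0 + 0.41·14.0 + 0.22·28.1) / (0.47 + 0.68 + 0.08 + 0.41 + 0.22)
  = 18.8480 / 1.8600 = 10.13

10.13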